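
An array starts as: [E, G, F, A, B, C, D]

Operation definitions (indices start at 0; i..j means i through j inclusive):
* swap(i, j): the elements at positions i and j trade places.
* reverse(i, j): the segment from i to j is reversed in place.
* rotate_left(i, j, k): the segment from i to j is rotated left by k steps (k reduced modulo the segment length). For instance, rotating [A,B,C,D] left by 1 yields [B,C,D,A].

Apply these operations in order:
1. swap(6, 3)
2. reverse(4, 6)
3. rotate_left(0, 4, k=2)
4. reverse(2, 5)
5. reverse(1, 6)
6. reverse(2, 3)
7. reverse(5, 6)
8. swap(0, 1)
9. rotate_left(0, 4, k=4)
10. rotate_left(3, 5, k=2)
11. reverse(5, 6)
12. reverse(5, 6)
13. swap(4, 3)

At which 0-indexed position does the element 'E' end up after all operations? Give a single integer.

After 1 (swap(6, 3)): [E, G, F, D, B, C, A]
After 2 (reverse(4, 6)): [E, G, F, D, A, C, B]
After 3 (rotate_left(0, 4, k=2)): [F, D, A, E, G, C, B]
After 4 (reverse(2, 5)): [F, D, C, G, E, A, B]
After 5 (reverse(1, 6)): [F, B, A, E, G, C, D]
After 6 (reverse(2, 3)): [F, B, E, A, G, C, D]
After 7 (reverse(5, 6)): [F, B, E, A, G, D, C]
After 8 (swap(0, 1)): [B, F, E, A, G, D, C]
After 9 (rotate_left(0, 4, k=4)): [G, B, F, E, A, D, C]
After 10 (rotate_left(3, 5, k=2)): [G, B, F, D, E, A, C]
After 11 (reverse(5, 6)): [G, B, F, D, E, C, A]
After 12 (reverse(5, 6)): [G, B, F, D, E, A, C]
After 13 (swap(4, 3)): [G, B, F, E, D, A, C]

Answer: 3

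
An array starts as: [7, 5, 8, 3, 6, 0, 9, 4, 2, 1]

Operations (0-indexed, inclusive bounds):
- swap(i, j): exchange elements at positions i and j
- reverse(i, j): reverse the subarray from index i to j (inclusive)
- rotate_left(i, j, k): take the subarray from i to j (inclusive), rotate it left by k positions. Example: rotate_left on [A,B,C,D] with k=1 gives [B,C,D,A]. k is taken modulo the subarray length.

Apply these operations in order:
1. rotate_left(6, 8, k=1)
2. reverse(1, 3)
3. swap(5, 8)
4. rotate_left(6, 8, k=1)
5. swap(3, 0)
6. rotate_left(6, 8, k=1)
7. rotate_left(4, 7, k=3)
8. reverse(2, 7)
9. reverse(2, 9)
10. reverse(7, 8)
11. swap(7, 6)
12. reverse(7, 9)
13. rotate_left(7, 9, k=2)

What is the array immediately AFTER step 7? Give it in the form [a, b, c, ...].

After 1 (rotate_left(6, 8, k=1)): [7, 5, 8, 3, 6, 0, 4, 2, 9, 1]
After 2 (reverse(1, 3)): [7, 3, 8, 5, 6, 0, 4, 2, 9, 1]
After 3 (swap(5, 8)): [7, 3, 8, 5, 6, 9, 4, 2, 0, 1]
After 4 (rotate_left(6, 8, k=1)): [7, 3, 8, 5, 6, 9, 2, 0, 4, 1]
After 5 (swap(3, 0)): [5, 3, 8, 7, 6, 9, 2, 0, 4, 1]
After 6 (rotate_left(6, 8, k=1)): [5, 3, 8, 7, 6, 9, 0, 4, 2, 1]
After 7 (rotate_left(4, 7, k=3)): [5, 3, 8, 7, 4, 6, 9, 0, 2, 1]

Answer: [5, 3, 8, 7, 4, 6, 9, 0, 2, 1]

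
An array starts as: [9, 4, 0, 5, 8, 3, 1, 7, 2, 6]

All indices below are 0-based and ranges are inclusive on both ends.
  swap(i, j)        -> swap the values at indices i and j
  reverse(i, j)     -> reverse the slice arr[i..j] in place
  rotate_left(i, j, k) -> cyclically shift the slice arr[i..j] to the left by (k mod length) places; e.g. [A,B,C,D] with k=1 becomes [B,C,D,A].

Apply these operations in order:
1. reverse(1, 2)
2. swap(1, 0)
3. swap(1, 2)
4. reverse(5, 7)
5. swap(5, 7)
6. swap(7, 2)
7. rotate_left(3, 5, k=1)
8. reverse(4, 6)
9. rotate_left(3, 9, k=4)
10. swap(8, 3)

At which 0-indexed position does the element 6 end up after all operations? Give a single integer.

After 1 (reverse(1, 2)): [9, 0, 4, 5, 8, 3, 1, 7, 2, 6]
After 2 (swap(1, 0)): [0, 9, 4, 5, 8, 3, 1, 7, 2, 6]
After 3 (swap(1, 2)): [0, 4, 9, 5, 8, 3, 1, 7, 2, 6]
After 4 (reverse(5, 7)): [0, 4, 9, 5, 8, 7, 1, 3, 2, 6]
After 5 (swap(5, 7)): [0, 4, 9, 5, 8, 3, 1, 7, 2, 6]
After 6 (swap(7, 2)): [0, 4, 7, 5, 8, 3, 1, 9, 2, 6]
After 7 (rotate_left(3, 5, k=1)): [0, 4, 7, 8, 3, 5, 1, 9, 2, 6]
After 8 (reverse(4, 6)): [0, 4, 7, 8, 1, 5, 3, 9, 2, 6]
After 9 (rotate_left(3, 9, k=4)): [0, 4, 7, 9, 2, 6, 8, 1, 5, 3]
After 10 (swap(8, 3)): [0, 4, 7, 5, 2, 6, 8, 1, 9, 3]

Answer: 5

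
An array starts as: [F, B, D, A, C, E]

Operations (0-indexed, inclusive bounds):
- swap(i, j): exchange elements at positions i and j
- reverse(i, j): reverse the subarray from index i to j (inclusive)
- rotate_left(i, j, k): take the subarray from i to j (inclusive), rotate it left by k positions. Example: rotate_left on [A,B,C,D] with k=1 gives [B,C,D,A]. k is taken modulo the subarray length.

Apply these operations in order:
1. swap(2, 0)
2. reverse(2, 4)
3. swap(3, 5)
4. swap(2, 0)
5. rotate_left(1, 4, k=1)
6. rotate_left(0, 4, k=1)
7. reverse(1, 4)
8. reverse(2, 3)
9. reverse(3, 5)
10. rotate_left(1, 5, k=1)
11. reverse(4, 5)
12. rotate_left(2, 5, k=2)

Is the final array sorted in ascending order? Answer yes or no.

Answer: no

Derivation:
After 1 (swap(2, 0)): [D, B, F, A, C, E]
After 2 (reverse(2, 4)): [D, B, C, A, F, E]
After 3 (swap(3, 5)): [D, B, C, E, F, A]
After 4 (swap(2, 0)): [C, B, D, E, F, A]
After 5 (rotate_left(1, 4, k=1)): [C, D, E, F, B, A]
After 6 (rotate_left(0, 4, k=1)): [D, E, F, B, C, A]
After 7 (reverse(1, 4)): [D, C, B, F, E, A]
After 8 (reverse(2, 3)): [D, C, F, B, E, A]
After 9 (reverse(3, 5)): [D, C, F, A, E, B]
After 10 (rotate_left(1, 5, k=1)): [D, F, A, E, B, C]
After 11 (reverse(4, 5)): [D, F, A, E, C, B]
After 12 (rotate_left(2, 5, k=2)): [D, F, C, B, A, E]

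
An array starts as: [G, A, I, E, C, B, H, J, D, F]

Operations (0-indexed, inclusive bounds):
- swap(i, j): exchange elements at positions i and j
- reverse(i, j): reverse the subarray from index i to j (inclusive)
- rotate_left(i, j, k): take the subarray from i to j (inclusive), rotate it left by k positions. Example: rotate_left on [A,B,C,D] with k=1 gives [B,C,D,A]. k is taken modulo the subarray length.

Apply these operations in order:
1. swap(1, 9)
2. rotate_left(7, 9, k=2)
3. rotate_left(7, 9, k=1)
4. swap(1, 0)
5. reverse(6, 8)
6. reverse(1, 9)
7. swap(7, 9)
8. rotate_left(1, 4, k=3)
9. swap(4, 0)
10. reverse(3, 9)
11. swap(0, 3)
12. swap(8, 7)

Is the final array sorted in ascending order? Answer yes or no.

Answer: no

Derivation:
After 1 (swap(1, 9)): [G, F, I, E, C, B, H, J, D, A]
After 2 (rotate_left(7, 9, k=2)): [G, F, I, E, C, B, H, A, J, D]
After 3 (rotate_left(7, 9, k=1)): [G, F, I, E, C, B, H, J, D, A]
After 4 (swap(1, 0)): [F, G, I, E, C, B, H, J, D, A]
After 5 (reverse(6, 8)): [F, G, I, E, C, B, D, J, H, A]
After 6 (reverse(1, 9)): [F, A, H, J, D, B, C, E, I, G]
After 7 (swap(7, 9)): [F, A, H, J, D, B, C, G, I, E]
After 8 (rotate_left(1, 4, k=3)): [F, D, A, H, J, B, C, G, I, E]
After 9 (swap(4, 0)): [J, D, A, H, F, B, C, G, I, E]
After 10 (reverse(3, 9)): [J, D, A, E, I, G, C, B, F, H]
After 11 (swap(0, 3)): [E, D, A, J, I, G, C, B, F, H]
After 12 (swap(8, 7)): [E, D, A, J, I, G, C, F, B, H]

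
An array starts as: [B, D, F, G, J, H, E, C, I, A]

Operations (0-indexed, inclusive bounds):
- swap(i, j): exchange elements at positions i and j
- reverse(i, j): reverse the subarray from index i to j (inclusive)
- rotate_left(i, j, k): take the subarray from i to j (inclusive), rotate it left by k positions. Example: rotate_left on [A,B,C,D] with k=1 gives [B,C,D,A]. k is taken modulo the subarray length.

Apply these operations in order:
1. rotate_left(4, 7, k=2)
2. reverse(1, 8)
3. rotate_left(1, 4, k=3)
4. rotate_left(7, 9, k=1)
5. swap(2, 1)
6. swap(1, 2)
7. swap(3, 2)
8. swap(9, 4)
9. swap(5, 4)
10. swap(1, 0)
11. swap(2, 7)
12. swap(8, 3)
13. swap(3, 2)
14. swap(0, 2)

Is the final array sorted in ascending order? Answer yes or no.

After 1 (rotate_left(4, 7, k=2)): [B, D, F, G, E, C, J, H, I, A]
After 2 (reverse(1, 8)): [B, I, H, J, C, E, G, F, D, A]
After 3 (rotate_left(1, 4, k=3)): [B, C, I, H, J, E, G, F, D, A]
After 4 (rotate_left(7, 9, k=1)): [B, C, I, H, J, E, G, D, A, F]
After 5 (swap(2, 1)): [B, I, C, H, J, E, G, D, A, F]
After 6 (swap(1, 2)): [B, C, I, H, J, E, G, D, A, F]
After 7 (swap(3, 2)): [B, C, H, I, J, E, G, D, A, F]
After 8 (swap(9, 4)): [B, C, H, I, F, E, G, D, A, J]
After 9 (swap(5, 4)): [B, C, H, I, E, F, G, D, A, J]
After 10 (swap(1, 0)): [C, B, H, I, E, F, G, D, A, J]
After 11 (swap(2, 7)): [C, B, D, I, E, F, G, H, A, J]
After 12 (swap(8, 3)): [C, B, D, A, E, F, G, H, I, J]
After 13 (swap(3, 2)): [C, B, A, D, E, F, G, H, I, J]
After 14 (swap(0, 2)): [A, B, C, D, E, F, G, H, I, J]

Answer: yes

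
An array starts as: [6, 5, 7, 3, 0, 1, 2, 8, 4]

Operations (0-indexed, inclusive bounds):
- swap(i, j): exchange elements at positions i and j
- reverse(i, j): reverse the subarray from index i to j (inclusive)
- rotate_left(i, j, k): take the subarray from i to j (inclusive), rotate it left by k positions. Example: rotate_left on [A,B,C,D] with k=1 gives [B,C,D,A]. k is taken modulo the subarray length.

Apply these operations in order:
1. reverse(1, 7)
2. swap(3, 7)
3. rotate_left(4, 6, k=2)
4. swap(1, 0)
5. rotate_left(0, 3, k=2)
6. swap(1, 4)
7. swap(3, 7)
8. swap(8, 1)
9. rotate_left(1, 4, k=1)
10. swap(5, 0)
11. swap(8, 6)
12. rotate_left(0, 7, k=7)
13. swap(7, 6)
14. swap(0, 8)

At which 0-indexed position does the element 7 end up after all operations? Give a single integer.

Answer: 6

Derivation:
After 1 (reverse(1, 7)): [6, 8, 2, 1, 0, 3, 7, 5, 4]
After 2 (swap(3, 7)): [6, 8, 2, 5, 0, 3, 7, 1, 4]
After 3 (rotate_left(4, 6, k=2)): [6, 8, 2, 5, 7, 0, 3, 1, 4]
After 4 (swap(1, 0)): [8, 6, 2, 5, 7, 0, 3, 1, 4]
After 5 (rotate_left(0, 3, k=2)): [2, 5, 8, 6, 7, 0, 3, 1, 4]
After 6 (swap(1, 4)): [2, 7, 8, 6, 5, 0, 3, 1, 4]
After 7 (swap(3, 7)): [2, 7, 8, 1, 5, 0, 3, 6, 4]
After 8 (swap(8, 1)): [2, 4, 8, 1, 5, 0, 3, 6, 7]
After 9 (rotate_left(1, 4, k=1)): [2, 8, 1, 5, 4, 0, 3, 6, 7]
After 10 (swap(5, 0)): [0, 8, 1, 5, 4, 2, 3, 6, 7]
After 11 (swap(8, 6)): [0, 8, 1, 5, 4, 2, 7, 6, 3]
After 12 (rotate_left(0, 7, k=7)): [6, 0, 8, 1, 5, 4, 2, 7, 3]
After 13 (swap(7, 6)): [6, 0, 8, 1, 5, 4, 7, 2, 3]
After 14 (swap(0, 8)): [3, 0, 8, 1, 5, 4, 7, 2, 6]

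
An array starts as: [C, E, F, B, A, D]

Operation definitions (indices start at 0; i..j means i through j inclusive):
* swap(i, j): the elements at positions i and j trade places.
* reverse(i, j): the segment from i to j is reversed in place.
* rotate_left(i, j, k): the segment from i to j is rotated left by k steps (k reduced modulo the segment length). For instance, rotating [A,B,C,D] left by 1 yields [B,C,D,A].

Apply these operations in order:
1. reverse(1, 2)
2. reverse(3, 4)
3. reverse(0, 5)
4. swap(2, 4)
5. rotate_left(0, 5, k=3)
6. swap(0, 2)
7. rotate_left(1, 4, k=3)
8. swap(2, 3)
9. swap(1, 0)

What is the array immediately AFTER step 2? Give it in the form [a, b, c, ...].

After 1 (reverse(1, 2)): [C, F, E, B, A, D]
After 2 (reverse(3, 4)): [C, F, E, A, B, D]

Answer: [C, F, E, A, B, D]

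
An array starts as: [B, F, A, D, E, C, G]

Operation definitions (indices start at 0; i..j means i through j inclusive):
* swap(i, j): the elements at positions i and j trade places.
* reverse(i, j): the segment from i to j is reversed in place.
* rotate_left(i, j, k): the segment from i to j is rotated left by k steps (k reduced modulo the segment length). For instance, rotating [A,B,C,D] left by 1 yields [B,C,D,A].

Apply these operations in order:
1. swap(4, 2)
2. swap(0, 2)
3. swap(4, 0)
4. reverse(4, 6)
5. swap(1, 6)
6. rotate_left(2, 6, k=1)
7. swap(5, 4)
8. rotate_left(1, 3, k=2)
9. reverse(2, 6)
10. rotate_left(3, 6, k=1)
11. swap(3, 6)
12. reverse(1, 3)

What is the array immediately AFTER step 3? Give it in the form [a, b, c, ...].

Answer: [A, F, B, D, E, C, G]

Derivation:
After 1 (swap(4, 2)): [B, F, E, D, A, C, G]
After 2 (swap(0, 2)): [E, F, B, D, A, C, G]
After 3 (swap(4, 0)): [A, F, B, D, E, C, G]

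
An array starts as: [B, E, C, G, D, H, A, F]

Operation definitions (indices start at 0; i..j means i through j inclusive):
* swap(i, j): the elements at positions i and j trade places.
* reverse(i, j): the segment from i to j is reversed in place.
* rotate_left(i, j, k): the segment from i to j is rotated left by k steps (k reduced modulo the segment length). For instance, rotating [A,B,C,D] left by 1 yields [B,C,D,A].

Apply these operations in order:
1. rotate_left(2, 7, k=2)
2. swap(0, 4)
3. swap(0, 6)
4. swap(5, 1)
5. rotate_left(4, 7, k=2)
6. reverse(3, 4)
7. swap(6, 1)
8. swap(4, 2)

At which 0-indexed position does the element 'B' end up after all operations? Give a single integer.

After 1 (rotate_left(2, 7, k=2)): [B, E, D, H, A, F, C, G]
After 2 (swap(0, 4)): [A, E, D, H, B, F, C, G]
After 3 (swap(0, 6)): [C, E, D, H, B, F, A, G]
After 4 (swap(5, 1)): [C, F, D, H, B, E, A, G]
After 5 (rotate_left(4, 7, k=2)): [C, F, D, H, A, G, B, E]
After 6 (reverse(3, 4)): [C, F, D, A, H, G, B, E]
After 7 (swap(6, 1)): [C, B, D, A, H, G, F, E]
After 8 (swap(4, 2)): [C, B, H, A, D, G, F, E]

Answer: 1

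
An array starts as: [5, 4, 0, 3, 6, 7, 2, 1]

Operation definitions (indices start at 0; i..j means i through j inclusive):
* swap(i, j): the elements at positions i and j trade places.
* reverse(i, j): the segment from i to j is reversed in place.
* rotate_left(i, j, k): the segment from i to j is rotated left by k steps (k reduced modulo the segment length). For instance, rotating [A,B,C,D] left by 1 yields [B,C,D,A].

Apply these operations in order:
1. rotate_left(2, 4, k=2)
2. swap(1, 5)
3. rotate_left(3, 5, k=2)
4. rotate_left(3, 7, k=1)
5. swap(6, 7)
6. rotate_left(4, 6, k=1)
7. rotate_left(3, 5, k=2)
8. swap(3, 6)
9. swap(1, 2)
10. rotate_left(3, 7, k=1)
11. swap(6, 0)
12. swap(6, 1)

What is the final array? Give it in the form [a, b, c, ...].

After 1 (rotate_left(2, 4, k=2)): [5, 4, 6, 0, 3, 7, 2, 1]
After 2 (swap(1, 5)): [5, 7, 6, 0, 3, 4, 2, 1]
After 3 (rotate_left(3, 5, k=2)): [5, 7, 6, 4, 0, 3, 2, 1]
After 4 (rotate_left(3, 7, k=1)): [5, 7, 6, 0, 3, 2, 1, 4]
After 5 (swap(6, 7)): [5, 7, 6, 0, 3, 2, 4, 1]
After 6 (rotate_left(4, 6, k=1)): [5, 7, 6, 0, 2, 4, 3, 1]
After 7 (rotate_left(3, 5, k=2)): [5, 7, 6, 4, 0, 2, 3, 1]
After 8 (swap(3, 6)): [5, 7, 6, 3, 0, 2, 4, 1]
After 9 (swap(1, 2)): [5, 6, 7, 3, 0, 2, 4, 1]
After 10 (rotate_left(3, 7, k=1)): [5, 6, 7, 0, 2, 4, 1, 3]
After 11 (swap(6, 0)): [1, 6, 7, 0, 2, 4, 5, 3]
After 12 (swap(6, 1)): [1, 5, 7, 0, 2, 4, 6, 3]

Answer: [1, 5, 7, 0, 2, 4, 6, 3]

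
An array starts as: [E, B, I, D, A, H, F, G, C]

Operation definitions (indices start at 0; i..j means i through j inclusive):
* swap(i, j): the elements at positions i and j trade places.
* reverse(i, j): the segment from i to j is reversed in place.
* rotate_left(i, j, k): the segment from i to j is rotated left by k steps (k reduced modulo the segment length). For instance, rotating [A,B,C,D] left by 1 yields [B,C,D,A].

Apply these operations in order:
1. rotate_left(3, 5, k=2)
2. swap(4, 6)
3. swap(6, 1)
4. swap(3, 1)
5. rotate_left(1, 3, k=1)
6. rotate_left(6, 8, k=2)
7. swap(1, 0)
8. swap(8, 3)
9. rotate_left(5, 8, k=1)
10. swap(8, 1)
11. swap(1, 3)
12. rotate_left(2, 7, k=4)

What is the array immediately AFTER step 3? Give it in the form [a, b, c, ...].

Answer: [E, D, I, H, F, A, B, G, C]

Derivation:
After 1 (rotate_left(3, 5, k=2)): [E, B, I, H, D, A, F, G, C]
After 2 (swap(4, 6)): [E, B, I, H, F, A, D, G, C]
After 3 (swap(6, 1)): [E, D, I, H, F, A, B, G, C]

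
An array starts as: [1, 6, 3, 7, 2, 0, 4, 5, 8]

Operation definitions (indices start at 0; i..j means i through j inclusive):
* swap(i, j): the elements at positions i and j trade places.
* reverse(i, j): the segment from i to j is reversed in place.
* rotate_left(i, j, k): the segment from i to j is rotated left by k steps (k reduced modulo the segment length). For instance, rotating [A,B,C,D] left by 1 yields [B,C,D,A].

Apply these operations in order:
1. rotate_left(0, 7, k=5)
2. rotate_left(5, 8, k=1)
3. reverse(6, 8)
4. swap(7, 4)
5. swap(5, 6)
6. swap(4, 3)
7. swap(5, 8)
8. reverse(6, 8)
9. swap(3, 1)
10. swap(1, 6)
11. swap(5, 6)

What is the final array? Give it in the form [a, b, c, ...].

After 1 (rotate_left(0, 7, k=5)): [0, 4, 5, 1, 6, 3, 7, 2, 8]
After 2 (rotate_left(5, 8, k=1)): [0, 4, 5, 1, 6, 7, 2, 8, 3]
After 3 (reverse(6, 8)): [0, 4, 5, 1, 6, 7, 3, 8, 2]
After 4 (swap(7, 4)): [0, 4, 5, 1, 8, 7, 3, 6, 2]
After 5 (swap(5, 6)): [0, 4, 5, 1, 8, 3, 7, 6, 2]
After 6 (swap(4, 3)): [0, 4, 5, 8, 1, 3, 7, 6, 2]
After 7 (swap(5, 8)): [0, 4, 5, 8, 1, 2, 7, 6, 3]
After 8 (reverse(6, 8)): [0, 4, 5, 8, 1, 2, 3, 6, 7]
After 9 (swap(3, 1)): [0, 8, 5, 4, 1, 2, 3, 6, 7]
After 10 (swap(1, 6)): [0, 3, 5, 4, 1, 2, 8, 6, 7]
After 11 (swap(5, 6)): [0, 3, 5, 4, 1, 8, 2, 6, 7]

Answer: [0, 3, 5, 4, 1, 8, 2, 6, 7]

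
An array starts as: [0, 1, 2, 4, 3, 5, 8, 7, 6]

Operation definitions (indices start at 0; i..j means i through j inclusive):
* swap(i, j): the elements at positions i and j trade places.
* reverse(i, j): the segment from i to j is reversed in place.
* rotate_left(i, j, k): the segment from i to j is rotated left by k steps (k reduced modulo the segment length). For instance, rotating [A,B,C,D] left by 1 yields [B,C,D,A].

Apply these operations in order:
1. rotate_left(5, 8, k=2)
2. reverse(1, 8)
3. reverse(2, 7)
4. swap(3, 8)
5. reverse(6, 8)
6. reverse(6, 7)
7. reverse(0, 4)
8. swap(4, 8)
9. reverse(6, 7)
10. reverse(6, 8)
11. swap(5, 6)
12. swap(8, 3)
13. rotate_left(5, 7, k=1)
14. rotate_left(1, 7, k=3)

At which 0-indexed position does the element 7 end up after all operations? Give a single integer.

After 1 (rotate_left(5, 8, k=2)): [0, 1, 2, 4, 3, 7, 6, 5, 8]
After 2 (reverse(1, 8)): [0, 8, 5, 6, 7, 3, 4, 2, 1]
After 3 (reverse(2, 7)): [0, 8, 2, 4, 3, 7, 6, 5, 1]
After 4 (swap(3, 8)): [0, 8, 2, 1, 3, 7, 6, 5, 4]
After 5 (reverse(6, 8)): [0, 8, 2, 1, 3, 7, 4, 5, 6]
After 6 (reverse(6, 7)): [0, 8, 2, 1, 3, 7, 5, 4, 6]
After 7 (reverse(0, 4)): [3, 1, 2, 8, 0, 7, 5, 4, 6]
After 8 (swap(4, 8)): [3, 1, 2, 8, 6, 7, 5, 4, 0]
After 9 (reverse(6, 7)): [3, 1, 2, 8, 6, 7, 4, 5, 0]
After 10 (reverse(6, 8)): [3, 1, 2, 8, 6, 7, 0, 5, 4]
After 11 (swap(5, 6)): [3, 1, 2, 8, 6, 0, 7, 5, 4]
After 12 (swap(8, 3)): [3, 1, 2, 4, 6, 0, 7, 5, 8]
After 13 (rotate_left(5, 7, k=1)): [3, 1, 2, 4, 6, 7, 5, 0, 8]
After 14 (rotate_left(1, 7, k=3)): [3, 6, 7, 5, 0, 1, 2, 4, 8]

Answer: 2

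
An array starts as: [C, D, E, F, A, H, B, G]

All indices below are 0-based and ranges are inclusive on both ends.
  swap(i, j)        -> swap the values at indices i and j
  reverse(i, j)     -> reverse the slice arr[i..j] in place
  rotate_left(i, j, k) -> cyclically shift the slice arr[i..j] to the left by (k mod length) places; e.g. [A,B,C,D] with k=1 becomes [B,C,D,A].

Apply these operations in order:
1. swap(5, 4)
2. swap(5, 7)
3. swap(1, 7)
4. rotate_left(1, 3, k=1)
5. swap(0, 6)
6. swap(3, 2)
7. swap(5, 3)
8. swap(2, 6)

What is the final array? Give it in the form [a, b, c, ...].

Answer: [B, E, C, G, H, F, A, D]

Derivation:
After 1 (swap(5, 4)): [C, D, E, F, H, A, B, G]
After 2 (swap(5, 7)): [C, D, E, F, H, G, B, A]
After 3 (swap(1, 7)): [C, A, E, F, H, G, B, D]
After 4 (rotate_left(1, 3, k=1)): [C, E, F, A, H, G, B, D]
After 5 (swap(0, 6)): [B, E, F, A, H, G, C, D]
After 6 (swap(3, 2)): [B, E, A, F, H, G, C, D]
After 7 (swap(5, 3)): [B, E, A, G, H, F, C, D]
After 8 (swap(2, 6)): [B, E, C, G, H, F, A, D]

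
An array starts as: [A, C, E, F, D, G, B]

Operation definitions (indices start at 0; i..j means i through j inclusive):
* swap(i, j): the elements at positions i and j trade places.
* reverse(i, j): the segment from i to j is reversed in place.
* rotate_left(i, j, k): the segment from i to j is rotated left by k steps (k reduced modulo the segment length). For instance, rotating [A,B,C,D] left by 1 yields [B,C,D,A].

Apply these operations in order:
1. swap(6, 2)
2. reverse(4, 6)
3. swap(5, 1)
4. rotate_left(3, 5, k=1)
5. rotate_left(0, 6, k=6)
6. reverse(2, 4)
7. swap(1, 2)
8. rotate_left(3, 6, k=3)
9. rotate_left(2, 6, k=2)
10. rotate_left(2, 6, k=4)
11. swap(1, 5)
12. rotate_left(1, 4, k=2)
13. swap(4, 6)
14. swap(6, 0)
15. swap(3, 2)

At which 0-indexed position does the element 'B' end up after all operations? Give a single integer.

After 1 (swap(6, 2)): [A, C, B, F, D, G, E]
After 2 (reverse(4, 6)): [A, C, B, F, E, G, D]
After 3 (swap(5, 1)): [A, G, B, F, E, C, D]
After 4 (rotate_left(3, 5, k=1)): [A, G, B, E, C, F, D]
After 5 (rotate_left(0, 6, k=6)): [D, A, G, B, E, C, F]
After 6 (reverse(2, 4)): [D, A, E, B, G, C, F]
After 7 (swap(1, 2)): [D, E, A, B, G, C, F]
After 8 (rotate_left(3, 6, k=3)): [D, E, A, F, B, G, C]
After 9 (rotate_left(2, 6, k=2)): [D, E, B, G, C, A, F]
After 10 (rotate_left(2, 6, k=4)): [D, E, F, B, G, C, A]
After 11 (swap(1, 5)): [D, C, F, B, G, E, A]
After 12 (rotate_left(1, 4, k=2)): [D, B, G, C, F, E, A]
After 13 (swap(4, 6)): [D, B, G, C, A, E, F]
After 14 (swap(6, 0)): [F, B, G, C, A, E, D]
After 15 (swap(3, 2)): [F, B, C, G, A, E, D]

Answer: 1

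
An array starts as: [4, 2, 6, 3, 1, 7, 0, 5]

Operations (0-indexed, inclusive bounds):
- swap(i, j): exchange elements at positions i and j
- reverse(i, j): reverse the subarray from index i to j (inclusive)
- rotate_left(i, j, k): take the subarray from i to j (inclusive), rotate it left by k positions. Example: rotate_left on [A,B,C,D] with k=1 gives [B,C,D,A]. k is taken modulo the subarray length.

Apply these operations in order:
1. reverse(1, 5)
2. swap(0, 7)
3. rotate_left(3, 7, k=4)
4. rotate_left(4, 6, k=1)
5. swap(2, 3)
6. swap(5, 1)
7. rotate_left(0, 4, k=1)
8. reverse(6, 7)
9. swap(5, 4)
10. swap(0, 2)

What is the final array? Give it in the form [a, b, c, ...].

After 1 (reverse(1, 5)): [4, 7, 1, 3, 6, 2, 0, 5]
After 2 (swap(0, 7)): [5, 7, 1, 3, 6, 2, 0, 4]
After 3 (rotate_left(3, 7, k=4)): [5, 7, 1, 4, 3, 6, 2, 0]
After 4 (rotate_left(4, 6, k=1)): [5, 7, 1, 4, 6, 2, 3, 0]
After 5 (swap(2, 3)): [5, 7, 4, 1, 6, 2, 3, 0]
After 6 (swap(5, 1)): [5, 2, 4, 1, 6, 7, 3, 0]
After 7 (rotate_left(0, 4, k=1)): [2, 4, 1, 6, 5, 7, 3, 0]
After 8 (reverse(6, 7)): [2, 4, 1, 6, 5, 7, 0, 3]
After 9 (swap(5, 4)): [2, 4, 1, 6, 7, 5, 0, 3]
After 10 (swap(0, 2)): [1, 4, 2, 6, 7, 5, 0, 3]

Answer: [1, 4, 2, 6, 7, 5, 0, 3]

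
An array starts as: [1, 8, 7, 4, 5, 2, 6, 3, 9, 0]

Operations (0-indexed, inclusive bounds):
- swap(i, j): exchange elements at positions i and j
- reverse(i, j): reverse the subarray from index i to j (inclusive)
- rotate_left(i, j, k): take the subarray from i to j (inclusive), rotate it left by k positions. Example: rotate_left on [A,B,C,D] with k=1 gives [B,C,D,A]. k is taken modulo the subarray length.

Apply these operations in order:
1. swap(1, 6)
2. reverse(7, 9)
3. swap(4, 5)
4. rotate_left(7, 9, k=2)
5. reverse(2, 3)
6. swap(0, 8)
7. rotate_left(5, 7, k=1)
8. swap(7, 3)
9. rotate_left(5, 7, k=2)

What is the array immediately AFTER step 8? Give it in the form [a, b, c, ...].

Answer: [0, 6, 4, 5, 2, 8, 3, 7, 1, 9]

Derivation:
After 1 (swap(1, 6)): [1, 6, 7, 4, 5, 2, 8, 3, 9, 0]
After 2 (reverse(7, 9)): [1, 6, 7, 4, 5, 2, 8, 0, 9, 3]
After 3 (swap(4, 5)): [1, 6, 7, 4, 2, 5, 8, 0, 9, 3]
After 4 (rotate_left(7, 9, k=2)): [1, 6, 7, 4, 2, 5, 8, 3, 0, 9]
After 5 (reverse(2, 3)): [1, 6, 4, 7, 2, 5, 8, 3, 0, 9]
After 6 (swap(0, 8)): [0, 6, 4, 7, 2, 5, 8, 3, 1, 9]
After 7 (rotate_left(5, 7, k=1)): [0, 6, 4, 7, 2, 8, 3, 5, 1, 9]
After 8 (swap(7, 3)): [0, 6, 4, 5, 2, 8, 3, 7, 1, 9]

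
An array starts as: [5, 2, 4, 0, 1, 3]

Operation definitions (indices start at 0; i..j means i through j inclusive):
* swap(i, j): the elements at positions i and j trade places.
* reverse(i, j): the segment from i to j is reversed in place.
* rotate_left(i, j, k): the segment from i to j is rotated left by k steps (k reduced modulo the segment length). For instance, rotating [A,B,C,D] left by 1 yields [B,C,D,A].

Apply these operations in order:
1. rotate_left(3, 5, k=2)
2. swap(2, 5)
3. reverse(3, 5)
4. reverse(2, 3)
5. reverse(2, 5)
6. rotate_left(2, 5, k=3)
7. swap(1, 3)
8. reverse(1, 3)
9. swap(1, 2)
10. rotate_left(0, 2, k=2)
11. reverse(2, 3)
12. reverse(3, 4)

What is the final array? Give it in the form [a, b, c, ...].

Answer: [2, 5, 3, 0, 4, 1]

Derivation:
After 1 (rotate_left(3, 5, k=2)): [5, 2, 4, 3, 0, 1]
After 2 (swap(2, 5)): [5, 2, 1, 3, 0, 4]
After 3 (reverse(3, 5)): [5, 2, 1, 4, 0, 3]
After 4 (reverse(2, 3)): [5, 2, 4, 1, 0, 3]
After 5 (reverse(2, 5)): [5, 2, 3, 0, 1, 4]
After 6 (rotate_left(2, 5, k=3)): [5, 2, 4, 3, 0, 1]
After 7 (swap(1, 3)): [5, 3, 4, 2, 0, 1]
After 8 (reverse(1, 3)): [5, 2, 4, 3, 0, 1]
After 9 (swap(1, 2)): [5, 4, 2, 3, 0, 1]
After 10 (rotate_left(0, 2, k=2)): [2, 5, 4, 3, 0, 1]
After 11 (reverse(2, 3)): [2, 5, 3, 4, 0, 1]
After 12 (reverse(3, 4)): [2, 5, 3, 0, 4, 1]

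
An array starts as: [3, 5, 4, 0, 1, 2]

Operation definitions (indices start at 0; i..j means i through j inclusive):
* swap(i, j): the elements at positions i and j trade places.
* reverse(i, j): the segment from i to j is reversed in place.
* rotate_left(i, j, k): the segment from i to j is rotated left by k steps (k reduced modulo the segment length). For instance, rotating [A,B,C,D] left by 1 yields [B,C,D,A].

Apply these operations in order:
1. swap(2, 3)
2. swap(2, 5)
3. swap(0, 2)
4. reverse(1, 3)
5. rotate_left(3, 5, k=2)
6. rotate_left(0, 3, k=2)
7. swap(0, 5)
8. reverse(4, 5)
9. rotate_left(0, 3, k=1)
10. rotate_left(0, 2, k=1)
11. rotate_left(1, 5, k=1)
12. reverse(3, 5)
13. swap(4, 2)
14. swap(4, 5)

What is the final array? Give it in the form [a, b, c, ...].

After 1 (swap(2, 3)): [3, 5, 0, 4, 1, 2]
After 2 (swap(2, 5)): [3, 5, 2, 4, 1, 0]
After 3 (swap(0, 2)): [2, 5, 3, 4, 1, 0]
After 4 (reverse(1, 3)): [2, 4, 3, 5, 1, 0]
After 5 (rotate_left(3, 5, k=2)): [2, 4, 3, 0, 5, 1]
After 6 (rotate_left(0, 3, k=2)): [3, 0, 2, 4, 5, 1]
After 7 (swap(0, 5)): [1, 0, 2, 4, 5, 3]
After 8 (reverse(4, 5)): [1, 0, 2, 4, 3, 5]
After 9 (rotate_left(0, 3, k=1)): [0, 2, 4, 1, 3, 5]
After 10 (rotate_left(0, 2, k=1)): [2, 4, 0, 1, 3, 5]
After 11 (rotate_left(1, 5, k=1)): [2, 0, 1, 3, 5, 4]
After 12 (reverse(3, 5)): [2, 0, 1, 4, 5, 3]
After 13 (swap(4, 2)): [2, 0, 5, 4, 1, 3]
After 14 (swap(4, 5)): [2, 0, 5, 4, 3, 1]

Answer: [2, 0, 5, 4, 3, 1]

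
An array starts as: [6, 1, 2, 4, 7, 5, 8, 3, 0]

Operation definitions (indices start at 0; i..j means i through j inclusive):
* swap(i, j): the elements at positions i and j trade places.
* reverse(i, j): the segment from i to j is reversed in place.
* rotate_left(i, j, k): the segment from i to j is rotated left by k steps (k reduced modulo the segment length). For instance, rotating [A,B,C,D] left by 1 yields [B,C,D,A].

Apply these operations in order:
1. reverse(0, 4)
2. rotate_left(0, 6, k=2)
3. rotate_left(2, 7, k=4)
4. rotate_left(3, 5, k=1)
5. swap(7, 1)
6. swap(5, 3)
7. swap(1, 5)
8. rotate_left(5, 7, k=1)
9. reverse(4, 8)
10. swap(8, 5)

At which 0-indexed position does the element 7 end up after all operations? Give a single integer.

After 1 (reverse(0, 4)): [7, 4, 2, 1, 6, 5, 8, 3, 0]
After 2 (rotate_left(0, 6, k=2)): [2, 1, 6, 5, 8, 7, 4, 3, 0]
After 3 (rotate_left(2, 7, k=4)): [2, 1, 4, 3, 6, 5, 8, 7, 0]
After 4 (rotate_left(3, 5, k=1)): [2, 1, 4, 6, 5, 3, 8, 7, 0]
After 5 (swap(7, 1)): [2, 7, 4, 6, 5, 3, 8, 1, 0]
After 6 (swap(5, 3)): [2, 7, 4, 3, 5, 6, 8, 1, 0]
After 7 (swap(1, 5)): [2, 6, 4, 3, 5, 7, 8, 1, 0]
After 8 (rotate_left(5, 7, k=1)): [2, 6, 4, 3, 5, 8, 1, 7, 0]
After 9 (reverse(4, 8)): [2, 6, 4, 3, 0, 7, 1, 8, 5]
After 10 (swap(8, 5)): [2, 6, 4, 3, 0, 5, 1, 8, 7]

Answer: 8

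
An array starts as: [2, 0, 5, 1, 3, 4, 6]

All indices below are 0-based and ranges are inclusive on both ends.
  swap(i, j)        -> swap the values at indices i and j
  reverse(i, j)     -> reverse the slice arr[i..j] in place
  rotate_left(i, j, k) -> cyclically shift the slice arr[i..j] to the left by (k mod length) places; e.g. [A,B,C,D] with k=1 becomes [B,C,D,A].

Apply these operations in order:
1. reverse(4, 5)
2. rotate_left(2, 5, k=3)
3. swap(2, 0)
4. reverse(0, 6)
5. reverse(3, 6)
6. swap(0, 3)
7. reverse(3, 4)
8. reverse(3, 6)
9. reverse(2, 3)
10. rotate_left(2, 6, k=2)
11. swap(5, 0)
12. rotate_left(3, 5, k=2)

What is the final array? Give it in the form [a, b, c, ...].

Answer: [5, 4, 2, 3, 6, 0, 1]

Derivation:
After 1 (reverse(4, 5)): [2, 0, 5, 1, 4, 3, 6]
After 2 (rotate_left(2, 5, k=3)): [2, 0, 3, 5, 1, 4, 6]
After 3 (swap(2, 0)): [3, 0, 2, 5, 1, 4, 6]
After 4 (reverse(0, 6)): [6, 4, 1, 5, 2, 0, 3]
After 5 (reverse(3, 6)): [6, 4, 1, 3, 0, 2, 5]
After 6 (swap(0, 3)): [3, 4, 1, 6, 0, 2, 5]
After 7 (reverse(3, 4)): [3, 4, 1, 0, 6, 2, 5]
After 8 (reverse(3, 6)): [3, 4, 1, 5, 2, 6, 0]
After 9 (reverse(2, 3)): [3, 4, 5, 1, 2, 6, 0]
After 10 (rotate_left(2, 6, k=2)): [3, 4, 2, 6, 0, 5, 1]
After 11 (swap(5, 0)): [5, 4, 2, 6, 0, 3, 1]
After 12 (rotate_left(3, 5, k=2)): [5, 4, 2, 3, 6, 0, 1]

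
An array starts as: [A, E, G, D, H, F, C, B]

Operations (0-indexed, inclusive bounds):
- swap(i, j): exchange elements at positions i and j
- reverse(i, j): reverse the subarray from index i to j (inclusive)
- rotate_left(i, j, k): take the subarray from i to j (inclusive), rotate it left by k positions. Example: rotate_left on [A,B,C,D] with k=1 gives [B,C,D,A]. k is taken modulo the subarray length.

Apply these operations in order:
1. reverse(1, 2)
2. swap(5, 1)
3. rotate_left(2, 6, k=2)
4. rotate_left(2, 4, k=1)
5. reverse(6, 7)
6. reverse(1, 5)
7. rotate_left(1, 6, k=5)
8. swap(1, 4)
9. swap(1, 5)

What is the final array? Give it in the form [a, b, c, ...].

After 1 (reverse(1, 2)): [A, G, E, D, H, F, C, B]
After 2 (swap(5, 1)): [A, F, E, D, H, G, C, B]
After 3 (rotate_left(2, 6, k=2)): [A, F, H, G, C, E, D, B]
After 4 (rotate_left(2, 4, k=1)): [A, F, G, C, H, E, D, B]
After 5 (reverse(6, 7)): [A, F, G, C, H, E, B, D]
After 6 (reverse(1, 5)): [A, E, H, C, G, F, B, D]
After 7 (rotate_left(1, 6, k=5)): [A, B, E, H, C, G, F, D]
After 8 (swap(1, 4)): [A, C, E, H, B, G, F, D]
After 9 (swap(1, 5)): [A, G, E, H, B, C, F, D]

Answer: [A, G, E, H, B, C, F, D]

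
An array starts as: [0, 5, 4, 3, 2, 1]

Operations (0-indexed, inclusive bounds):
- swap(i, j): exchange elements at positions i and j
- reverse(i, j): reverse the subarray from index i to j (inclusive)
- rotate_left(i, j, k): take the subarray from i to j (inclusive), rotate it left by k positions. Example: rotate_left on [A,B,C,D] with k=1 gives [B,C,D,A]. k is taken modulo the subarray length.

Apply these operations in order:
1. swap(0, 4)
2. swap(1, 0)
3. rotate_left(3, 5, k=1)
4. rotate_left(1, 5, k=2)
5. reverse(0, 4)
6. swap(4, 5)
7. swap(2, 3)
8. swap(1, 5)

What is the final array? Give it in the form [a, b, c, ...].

Answer: [2, 5, 0, 1, 4, 3]

Derivation:
After 1 (swap(0, 4)): [2, 5, 4, 3, 0, 1]
After 2 (swap(1, 0)): [5, 2, 4, 3, 0, 1]
After 3 (rotate_left(3, 5, k=1)): [5, 2, 4, 0, 1, 3]
After 4 (rotate_left(1, 5, k=2)): [5, 0, 1, 3, 2, 4]
After 5 (reverse(0, 4)): [2, 3, 1, 0, 5, 4]
After 6 (swap(4, 5)): [2, 3, 1, 0, 4, 5]
After 7 (swap(2, 3)): [2, 3, 0, 1, 4, 5]
After 8 (swap(1, 5)): [2, 5, 0, 1, 4, 3]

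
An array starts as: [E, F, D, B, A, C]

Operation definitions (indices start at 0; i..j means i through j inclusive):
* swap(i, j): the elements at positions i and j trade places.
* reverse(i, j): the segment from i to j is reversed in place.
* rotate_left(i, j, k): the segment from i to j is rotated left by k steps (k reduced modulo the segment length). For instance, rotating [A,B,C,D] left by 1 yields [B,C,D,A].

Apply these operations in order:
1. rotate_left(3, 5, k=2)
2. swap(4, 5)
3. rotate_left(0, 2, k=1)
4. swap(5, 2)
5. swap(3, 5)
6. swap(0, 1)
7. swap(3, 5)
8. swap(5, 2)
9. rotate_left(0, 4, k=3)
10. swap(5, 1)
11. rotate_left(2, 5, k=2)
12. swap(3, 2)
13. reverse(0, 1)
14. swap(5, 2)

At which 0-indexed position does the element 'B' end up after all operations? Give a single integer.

Answer: 0

Derivation:
After 1 (rotate_left(3, 5, k=2)): [E, F, D, C, B, A]
After 2 (swap(4, 5)): [E, F, D, C, A, B]
After 3 (rotate_left(0, 2, k=1)): [F, D, E, C, A, B]
After 4 (swap(5, 2)): [F, D, B, C, A, E]
After 5 (swap(3, 5)): [F, D, B, E, A, C]
After 6 (swap(0, 1)): [D, F, B, E, A, C]
After 7 (swap(3, 5)): [D, F, B, C, A, E]
After 8 (swap(5, 2)): [D, F, E, C, A, B]
After 9 (rotate_left(0, 4, k=3)): [C, A, D, F, E, B]
After 10 (swap(5, 1)): [C, B, D, F, E, A]
After 11 (rotate_left(2, 5, k=2)): [C, B, E, A, D, F]
After 12 (swap(3, 2)): [C, B, A, E, D, F]
After 13 (reverse(0, 1)): [B, C, A, E, D, F]
After 14 (swap(5, 2)): [B, C, F, E, D, A]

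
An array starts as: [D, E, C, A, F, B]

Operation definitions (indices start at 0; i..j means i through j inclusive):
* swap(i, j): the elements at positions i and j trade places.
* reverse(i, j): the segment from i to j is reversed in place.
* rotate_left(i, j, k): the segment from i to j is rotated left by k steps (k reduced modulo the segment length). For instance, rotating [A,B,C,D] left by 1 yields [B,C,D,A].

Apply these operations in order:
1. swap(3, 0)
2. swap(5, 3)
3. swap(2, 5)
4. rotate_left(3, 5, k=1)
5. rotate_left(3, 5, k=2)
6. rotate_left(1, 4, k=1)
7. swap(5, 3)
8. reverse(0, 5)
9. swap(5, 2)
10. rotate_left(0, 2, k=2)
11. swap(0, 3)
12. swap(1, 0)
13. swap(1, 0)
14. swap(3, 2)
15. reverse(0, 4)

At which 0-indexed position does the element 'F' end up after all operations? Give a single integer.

After 1 (swap(3, 0)): [A, E, C, D, F, B]
After 2 (swap(5, 3)): [A, E, C, B, F, D]
After 3 (swap(2, 5)): [A, E, D, B, F, C]
After 4 (rotate_left(3, 5, k=1)): [A, E, D, F, C, B]
After 5 (rotate_left(3, 5, k=2)): [A, E, D, B, F, C]
After 6 (rotate_left(1, 4, k=1)): [A, D, B, F, E, C]
After 7 (swap(5, 3)): [A, D, B, C, E, F]
After 8 (reverse(0, 5)): [F, E, C, B, D, A]
After 9 (swap(5, 2)): [F, E, A, B, D, C]
After 10 (rotate_left(0, 2, k=2)): [A, F, E, B, D, C]
After 11 (swap(0, 3)): [B, F, E, A, D, C]
After 12 (swap(1, 0)): [F, B, E, A, D, C]
After 13 (swap(1, 0)): [B, F, E, A, D, C]
After 14 (swap(3, 2)): [B, F, A, E, D, C]
After 15 (reverse(0, 4)): [D, E, A, F, B, C]

Answer: 3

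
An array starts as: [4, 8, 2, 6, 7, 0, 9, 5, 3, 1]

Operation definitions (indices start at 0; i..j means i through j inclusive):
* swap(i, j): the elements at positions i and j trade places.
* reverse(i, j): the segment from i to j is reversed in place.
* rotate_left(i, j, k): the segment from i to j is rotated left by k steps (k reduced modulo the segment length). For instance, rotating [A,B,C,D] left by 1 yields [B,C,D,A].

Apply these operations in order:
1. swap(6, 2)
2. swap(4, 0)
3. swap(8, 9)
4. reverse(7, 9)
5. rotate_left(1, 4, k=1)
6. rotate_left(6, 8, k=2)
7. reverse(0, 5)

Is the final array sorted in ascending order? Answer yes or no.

Answer: no

Derivation:
After 1 (swap(6, 2)): [4, 8, 9, 6, 7, 0, 2, 5, 3, 1]
After 2 (swap(4, 0)): [7, 8, 9, 6, 4, 0, 2, 5, 3, 1]
After 3 (swap(8, 9)): [7, 8, 9, 6, 4, 0, 2, 5, 1, 3]
After 4 (reverse(7, 9)): [7, 8, 9, 6, 4, 0, 2, 3, 1, 5]
After 5 (rotate_left(1, 4, k=1)): [7, 9, 6, 4, 8, 0, 2, 3, 1, 5]
After 6 (rotate_left(6, 8, k=2)): [7, 9, 6, 4, 8, 0, 1, 2, 3, 5]
After 7 (reverse(0, 5)): [0, 8, 4, 6, 9, 7, 1, 2, 3, 5]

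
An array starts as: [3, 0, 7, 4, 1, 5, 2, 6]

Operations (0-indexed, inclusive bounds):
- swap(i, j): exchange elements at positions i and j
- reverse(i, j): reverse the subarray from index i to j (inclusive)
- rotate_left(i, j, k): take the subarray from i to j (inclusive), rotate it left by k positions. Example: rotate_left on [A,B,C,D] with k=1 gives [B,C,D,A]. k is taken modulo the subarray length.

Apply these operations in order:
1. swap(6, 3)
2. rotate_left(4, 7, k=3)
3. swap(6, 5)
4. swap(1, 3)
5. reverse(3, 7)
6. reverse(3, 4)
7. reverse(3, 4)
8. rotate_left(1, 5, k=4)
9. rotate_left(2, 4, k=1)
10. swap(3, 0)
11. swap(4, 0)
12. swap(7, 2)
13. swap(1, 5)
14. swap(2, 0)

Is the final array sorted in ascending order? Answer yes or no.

After 1 (swap(6, 3)): [3, 0, 7, 2, 1, 5, 4, 6]
After 2 (rotate_left(4, 7, k=3)): [3, 0, 7, 2, 6, 1, 5, 4]
After 3 (swap(6, 5)): [3, 0, 7, 2, 6, 5, 1, 4]
After 4 (swap(1, 3)): [3, 2, 7, 0, 6, 5, 1, 4]
After 5 (reverse(3, 7)): [3, 2, 7, 4, 1, 5, 6, 0]
After 6 (reverse(3, 4)): [3, 2, 7, 1, 4, 5, 6, 0]
After 7 (reverse(3, 4)): [3, 2, 7, 4, 1, 5, 6, 0]
After 8 (rotate_left(1, 5, k=4)): [3, 5, 2, 7, 4, 1, 6, 0]
After 9 (rotate_left(2, 4, k=1)): [3, 5, 7, 4, 2, 1, 6, 0]
After 10 (swap(3, 0)): [4, 5, 7, 3, 2, 1, 6, 0]
After 11 (swap(4, 0)): [2, 5, 7, 3, 4, 1, 6, 0]
After 12 (swap(7, 2)): [2, 5, 0, 3, 4, 1, 6, 7]
After 13 (swap(1, 5)): [2, 1, 0, 3, 4, 5, 6, 7]
After 14 (swap(2, 0)): [0, 1, 2, 3, 4, 5, 6, 7]

Answer: yes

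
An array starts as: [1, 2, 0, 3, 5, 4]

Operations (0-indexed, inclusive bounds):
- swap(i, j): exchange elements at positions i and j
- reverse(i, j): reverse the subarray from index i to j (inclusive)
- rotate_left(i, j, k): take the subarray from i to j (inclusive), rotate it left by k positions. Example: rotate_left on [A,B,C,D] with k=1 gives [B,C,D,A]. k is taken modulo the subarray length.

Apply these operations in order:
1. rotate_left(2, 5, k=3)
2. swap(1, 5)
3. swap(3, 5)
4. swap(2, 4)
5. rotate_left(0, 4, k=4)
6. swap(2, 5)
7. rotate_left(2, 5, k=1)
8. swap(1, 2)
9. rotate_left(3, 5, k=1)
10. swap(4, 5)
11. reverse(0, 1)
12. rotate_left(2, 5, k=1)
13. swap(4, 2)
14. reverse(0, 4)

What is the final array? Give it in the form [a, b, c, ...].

Answer: [5, 2, 0, 4, 3, 1]

Derivation:
After 1 (rotate_left(2, 5, k=3)): [1, 2, 4, 0, 3, 5]
After 2 (swap(1, 5)): [1, 5, 4, 0, 3, 2]
After 3 (swap(3, 5)): [1, 5, 4, 2, 3, 0]
After 4 (swap(2, 4)): [1, 5, 3, 2, 4, 0]
After 5 (rotate_left(0, 4, k=4)): [4, 1, 5, 3, 2, 0]
After 6 (swap(2, 5)): [4, 1, 0, 3, 2, 5]
After 7 (rotate_left(2, 5, k=1)): [4, 1, 3, 2, 5, 0]
After 8 (swap(1, 2)): [4, 3, 1, 2, 5, 0]
After 9 (rotate_left(3, 5, k=1)): [4, 3, 1, 5, 0, 2]
After 10 (swap(4, 5)): [4, 3, 1, 5, 2, 0]
After 11 (reverse(0, 1)): [3, 4, 1, 5, 2, 0]
After 12 (rotate_left(2, 5, k=1)): [3, 4, 5, 2, 0, 1]
After 13 (swap(4, 2)): [3, 4, 0, 2, 5, 1]
After 14 (reverse(0, 4)): [5, 2, 0, 4, 3, 1]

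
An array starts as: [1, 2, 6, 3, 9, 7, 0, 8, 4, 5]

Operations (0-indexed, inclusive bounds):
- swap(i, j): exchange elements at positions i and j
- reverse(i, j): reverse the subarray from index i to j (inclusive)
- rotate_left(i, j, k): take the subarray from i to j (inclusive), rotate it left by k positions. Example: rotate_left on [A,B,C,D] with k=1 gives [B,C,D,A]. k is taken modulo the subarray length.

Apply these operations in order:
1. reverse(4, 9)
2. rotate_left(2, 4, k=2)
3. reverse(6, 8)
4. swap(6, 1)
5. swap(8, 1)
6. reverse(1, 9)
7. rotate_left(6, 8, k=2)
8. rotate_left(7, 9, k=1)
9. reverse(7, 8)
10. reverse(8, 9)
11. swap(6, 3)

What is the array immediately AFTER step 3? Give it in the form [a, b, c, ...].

After 1 (reverse(4, 9)): [1, 2, 6, 3, 5, 4, 8, 0, 7, 9]
After 2 (rotate_left(2, 4, k=2)): [1, 2, 5, 6, 3, 4, 8, 0, 7, 9]
After 3 (reverse(6, 8)): [1, 2, 5, 6, 3, 4, 7, 0, 8, 9]

Answer: [1, 2, 5, 6, 3, 4, 7, 0, 8, 9]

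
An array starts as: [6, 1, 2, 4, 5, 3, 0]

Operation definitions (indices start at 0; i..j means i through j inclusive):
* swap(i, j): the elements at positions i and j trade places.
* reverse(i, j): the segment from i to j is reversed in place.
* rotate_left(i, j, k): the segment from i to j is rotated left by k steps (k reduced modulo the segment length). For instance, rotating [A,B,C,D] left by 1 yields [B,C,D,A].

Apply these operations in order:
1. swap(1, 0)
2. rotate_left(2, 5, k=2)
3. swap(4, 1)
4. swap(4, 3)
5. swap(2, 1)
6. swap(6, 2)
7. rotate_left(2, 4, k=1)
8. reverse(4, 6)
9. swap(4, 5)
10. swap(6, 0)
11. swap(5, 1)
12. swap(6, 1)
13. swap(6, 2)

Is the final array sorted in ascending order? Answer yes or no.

Answer: yes

Derivation:
After 1 (swap(1, 0)): [1, 6, 2, 4, 5, 3, 0]
After 2 (rotate_left(2, 5, k=2)): [1, 6, 5, 3, 2, 4, 0]
After 3 (swap(4, 1)): [1, 2, 5, 3, 6, 4, 0]
After 4 (swap(4, 3)): [1, 2, 5, 6, 3, 4, 0]
After 5 (swap(2, 1)): [1, 5, 2, 6, 3, 4, 0]
After 6 (swap(6, 2)): [1, 5, 0, 6, 3, 4, 2]
After 7 (rotate_left(2, 4, k=1)): [1, 5, 6, 3, 0, 4, 2]
After 8 (reverse(4, 6)): [1, 5, 6, 3, 2, 4, 0]
After 9 (swap(4, 5)): [1, 5, 6, 3, 4, 2, 0]
After 10 (swap(6, 0)): [0, 5, 6, 3, 4, 2, 1]
After 11 (swap(5, 1)): [0, 2, 6, 3, 4, 5, 1]
After 12 (swap(6, 1)): [0, 1, 6, 3, 4, 5, 2]
After 13 (swap(6, 2)): [0, 1, 2, 3, 4, 5, 6]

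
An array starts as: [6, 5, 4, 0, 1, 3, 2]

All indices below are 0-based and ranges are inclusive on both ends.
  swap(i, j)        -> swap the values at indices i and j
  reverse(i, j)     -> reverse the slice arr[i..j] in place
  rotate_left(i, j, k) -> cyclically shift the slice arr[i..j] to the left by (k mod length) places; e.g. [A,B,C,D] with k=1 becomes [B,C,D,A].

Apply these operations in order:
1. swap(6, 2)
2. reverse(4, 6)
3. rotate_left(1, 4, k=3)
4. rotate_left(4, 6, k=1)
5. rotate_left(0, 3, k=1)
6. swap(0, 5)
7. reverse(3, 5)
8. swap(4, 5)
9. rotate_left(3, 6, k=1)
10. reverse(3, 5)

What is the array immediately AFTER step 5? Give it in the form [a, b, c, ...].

Answer: [4, 5, 2, 6, 3, 1, 0]

Derivation:
After 1 (swap(6, 2)): [6, 5, 2, 0, 1, 3, 4]
After 2 (reverse(4, 6)): [6, 5, 2, 0, 4, 3, 1]
After 3 (rotate_left(1, 4, k=3)): [6, 4, 5, 2, 0, 3, 1]
After 4 (rotate_left(4, 6, k=1)): [6, 4, 5, 2, 3, 1, 0]
After 5 (rotate_left(0, 3, k=1)): [4, 5, 2, 6, 3, 1, 0]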